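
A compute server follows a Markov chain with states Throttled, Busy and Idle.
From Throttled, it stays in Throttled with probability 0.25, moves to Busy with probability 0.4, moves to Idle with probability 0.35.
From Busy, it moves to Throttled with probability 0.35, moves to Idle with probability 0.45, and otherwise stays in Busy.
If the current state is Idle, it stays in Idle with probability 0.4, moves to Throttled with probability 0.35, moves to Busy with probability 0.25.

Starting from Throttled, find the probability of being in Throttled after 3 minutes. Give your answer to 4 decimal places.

0.3175

Propagate the distribution vector 3 minutes from Throttled.
After 0 minutes: (1.0000, 0.0000, 0.0000)
After 1 minute: (0.2500, 0.4000, 0.3500)
After 2 minutes: (0.3250, 0.2675, 0.4075)
After 3 minutes: (0.3175, 0.2854, 0.3971)
P(in Throttled after 3 minutes) = 0.3175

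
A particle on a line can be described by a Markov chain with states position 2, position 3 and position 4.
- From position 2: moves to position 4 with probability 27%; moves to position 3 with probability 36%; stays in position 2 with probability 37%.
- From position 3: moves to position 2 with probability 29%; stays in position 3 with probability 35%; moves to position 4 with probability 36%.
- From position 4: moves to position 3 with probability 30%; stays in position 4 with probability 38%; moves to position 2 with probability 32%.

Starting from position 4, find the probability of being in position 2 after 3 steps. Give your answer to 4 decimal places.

0.3263

Propagate the distribution vector 3 steps from position 4.
After 0 steps: (0.0000, 0.0000, 1.0000)
After 1 step: (0.3200, 0.3000, 0.3800)
After 2 steps: (0.3270, 0.3342, 0.3388)
After 3 steps: (0.3263, 0.3363, 0.3373)
P(in position 2 after 3 steps) = 0.3263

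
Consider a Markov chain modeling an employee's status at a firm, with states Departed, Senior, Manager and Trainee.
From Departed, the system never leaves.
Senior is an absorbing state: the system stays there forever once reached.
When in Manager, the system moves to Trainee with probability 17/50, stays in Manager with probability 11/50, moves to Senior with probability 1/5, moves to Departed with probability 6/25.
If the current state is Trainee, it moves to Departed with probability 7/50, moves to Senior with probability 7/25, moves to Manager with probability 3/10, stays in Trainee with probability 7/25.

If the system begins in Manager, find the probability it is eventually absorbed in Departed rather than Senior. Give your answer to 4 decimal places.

Let h(s) be the probability of absorption at Departed starting from transient state s. Then h(Departed) = 1 and h(Senior) = 0. By first-step analysis:
h(Manager) = 0.24·1 + 0.2·0 + 0.22·h(Manager) + 0.34·h(Trainee)
h(Trainee) = 0.14·1 + 0.28·0 + 0.3·h(Manager) + 0.28·h(Trainee)
Solving: h(Manager) = 0.4795, h(Trainee) = 0.3943.
Starting from Manager, the probability is 0.4795.

0.4795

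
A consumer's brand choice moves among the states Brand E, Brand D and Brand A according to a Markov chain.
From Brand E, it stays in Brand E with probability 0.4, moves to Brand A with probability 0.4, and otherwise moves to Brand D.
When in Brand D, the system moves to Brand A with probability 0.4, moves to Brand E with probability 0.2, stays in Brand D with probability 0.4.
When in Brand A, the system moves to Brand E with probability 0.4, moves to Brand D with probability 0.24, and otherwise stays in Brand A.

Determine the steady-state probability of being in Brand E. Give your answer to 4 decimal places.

0.3462

Let the stationary distribution be π with π = πP and π_1 + π_2 + π_3 = 1.
π_1 = 0.4·π_1 + 0.2·π_2 + 0.4·π_3
π_2 = 0.2·π_1 + 0.4·π_2 + 0.24·π_3
Solving with the normalization constraint gives π = (0.3462, 0.2692, 0.3846).
So the stationary probability of Brand E is 0.3462.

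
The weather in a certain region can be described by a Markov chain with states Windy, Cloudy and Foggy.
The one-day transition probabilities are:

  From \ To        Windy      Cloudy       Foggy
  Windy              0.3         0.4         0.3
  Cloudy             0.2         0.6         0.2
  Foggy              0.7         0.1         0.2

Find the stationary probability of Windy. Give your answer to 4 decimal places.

Let the stationary distribution be π with π = πP and π_1 + π_2 + π_3 = 1.
π_1 = 0.3·π_1 + 0.2·π_2 + 0.7·π_3
π_2 = 0.4·π_1 + 0.6·π_2 + 0.1·π_3
Solving with the normalization constraint gives π = (0.3529, 0.4118, 0.2353).
So the stationary probability of Windy is 0.3529.

0.3529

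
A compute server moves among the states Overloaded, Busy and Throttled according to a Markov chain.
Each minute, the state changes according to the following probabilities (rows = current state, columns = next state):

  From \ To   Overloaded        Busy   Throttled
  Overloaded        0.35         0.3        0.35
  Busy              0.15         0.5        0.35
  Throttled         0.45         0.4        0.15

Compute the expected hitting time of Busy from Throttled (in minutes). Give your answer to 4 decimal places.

2.7848

Let t(s) be the expected number of minutes to first reach Busy from state s, with t(Busy) = 0. Conditioning on the first minute:
t(Overloaded) = 1 + 0.35·t(Overloaded) + 0.35·t(Throttled)
t(Throttled) = 1 + 0.45·t(Overloaded) + 0.15·t(Throttled)
Solving: t(Overloaded) = 3.0380, t(Throttled) = 2.7848.
Expected minutes from Throttled to Busy: 2.7848.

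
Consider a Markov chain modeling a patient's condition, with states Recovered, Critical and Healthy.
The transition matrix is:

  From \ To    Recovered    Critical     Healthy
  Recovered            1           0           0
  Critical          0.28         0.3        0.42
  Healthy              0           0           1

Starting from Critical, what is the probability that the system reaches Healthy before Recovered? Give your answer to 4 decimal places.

0.6000

Let h(s) be the probability of absorption at Healthy starting from transient state s. Then h(Healthy) = 1 and h(Recovered) = 0. By first-step analysis:
h(Critical) = 0.28·0 + 0.3·h(Critical) + 0.42·1
Solving: h(Critical) = 0.6000.
Starting from Critical, the probability is 0.6000.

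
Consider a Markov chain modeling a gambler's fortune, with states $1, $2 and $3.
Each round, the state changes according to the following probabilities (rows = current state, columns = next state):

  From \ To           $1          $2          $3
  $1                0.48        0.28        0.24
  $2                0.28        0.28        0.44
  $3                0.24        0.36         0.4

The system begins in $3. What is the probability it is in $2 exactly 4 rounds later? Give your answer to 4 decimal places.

Propagate the distribution vector 4 rounds from $3.
After 0 rounds: (0.0000, 0.0000, 1.0000)
After 1 round: (0.2400, 0.3600, 0.4000)
After 2 rounds: (0.3120, 0.3120, 0.3760)
After 3 rounds: (0.3274, 0.3101, 0.3626)
After 4 rounds: (0.3310, 0.3090, 0.3600)
P(in $2 after 4 rounds) = 0.3090

0.3090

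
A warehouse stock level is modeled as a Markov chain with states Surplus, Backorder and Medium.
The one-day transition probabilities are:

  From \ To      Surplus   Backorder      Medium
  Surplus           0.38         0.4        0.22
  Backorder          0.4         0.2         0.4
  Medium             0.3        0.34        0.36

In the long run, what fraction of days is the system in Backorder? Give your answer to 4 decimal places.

Let the stationary distribution be π with π = πP and π_1 + π_2 + π_3 = 1.
π_1 = 0.38·π_1 + 0.4·π_2 + 0.3·π_3
π_2 = 0.4·π_1 + 0.2·π_2 + 0.34·π_3
Solving with the normalization constraint gives π = (0.3606, 0.3172, 0.3222).
So the stationary probability of Backorder is 0.3172.

0.3172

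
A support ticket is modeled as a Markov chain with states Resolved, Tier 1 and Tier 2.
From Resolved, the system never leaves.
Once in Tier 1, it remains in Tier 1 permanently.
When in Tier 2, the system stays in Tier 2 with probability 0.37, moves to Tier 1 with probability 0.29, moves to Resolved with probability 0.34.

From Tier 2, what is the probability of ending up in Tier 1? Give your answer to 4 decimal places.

Let h(s) be the probability of absorption at Tier 1 starting from transient state s. Then h(Tier 1) = 1 and h(Resolved) = 0. By first-step analysis:
h(Tier 2) = 0.34·0 + 0.29·1 + 0.37·h(Tier 2)
Solving: h(Tier 2) = 0.4603.
Starting from Tier 2, the probability is 0.4603.

0.4603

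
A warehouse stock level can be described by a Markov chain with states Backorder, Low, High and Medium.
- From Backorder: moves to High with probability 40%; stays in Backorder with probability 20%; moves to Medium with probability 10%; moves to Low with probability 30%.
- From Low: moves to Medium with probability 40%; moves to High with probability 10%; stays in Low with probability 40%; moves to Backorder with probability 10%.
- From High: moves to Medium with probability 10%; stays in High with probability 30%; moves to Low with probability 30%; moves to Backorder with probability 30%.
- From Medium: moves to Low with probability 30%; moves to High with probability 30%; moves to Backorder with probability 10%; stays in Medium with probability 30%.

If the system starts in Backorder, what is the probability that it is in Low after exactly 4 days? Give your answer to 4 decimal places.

Propagate the distribution vector 4 days from Backorder.
After 0 days: (1.0000, 0.0000, 0.0000, 0.0000)
After 1 day: (0.2000, 0.3000, 0.4000, 0.1000)
After 2 days: (0.2000, 0.3300, 0.2600, 0.2100)
After 3 days: (0.1720, 0.3330, 0.2540, 0.2410)
After 4 days: (0.1680, 0.3333, 0.2506, 0.2481)
P(in Low after 4 days) = 0.3333

0.3333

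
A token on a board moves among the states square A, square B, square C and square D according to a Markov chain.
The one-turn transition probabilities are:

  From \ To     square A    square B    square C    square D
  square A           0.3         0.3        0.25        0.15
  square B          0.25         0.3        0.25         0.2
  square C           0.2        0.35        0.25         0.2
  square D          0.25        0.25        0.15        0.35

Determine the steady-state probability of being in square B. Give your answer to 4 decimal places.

Let the stationary distribution be π with π = πP and π_1 + π_2 + π_3 + π_4 = 1.
π_1 = 0.3·π_1 + 0.25·π_2 + 0.2·π_3 + 0.25·π_4
π_2 = 0.3·π_1 + 0.3·π_2 + 0.35·π_3 + 0.25·π_4
π_3 = 0.25·π_1 + 0.25·π_2 + 0.25·π_3 + 0.15·π_4
Solving with the normalization constraint gives π = (0.2512, 0.3004, 0.2279, 0.2205).
So the stationary probability of square B is 0.3004.

0.3004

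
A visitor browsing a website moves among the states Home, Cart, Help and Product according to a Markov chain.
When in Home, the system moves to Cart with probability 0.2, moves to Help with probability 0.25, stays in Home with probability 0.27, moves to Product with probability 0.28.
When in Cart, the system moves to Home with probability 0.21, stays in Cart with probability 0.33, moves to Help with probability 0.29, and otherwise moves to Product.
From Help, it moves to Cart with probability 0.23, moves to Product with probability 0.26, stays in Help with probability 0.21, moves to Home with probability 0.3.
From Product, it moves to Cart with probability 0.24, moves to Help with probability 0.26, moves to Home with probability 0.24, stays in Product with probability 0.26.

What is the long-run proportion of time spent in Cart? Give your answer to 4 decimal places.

0.2497

Let the stationary distribution be π with π = πP and π_1 + π_2 + π_3 + π_4 = 1.
π_1 = 0.27·π_1 + 0.21·π_2 + 0.3·π_3 + 0.24·π_4
π_2 = 0.2·π_1 + 0.33·π_2 + 0.23·π_3 + 0.24·π_4
π_3 = 0.25·π_1 + 0.29·π_2 + 0.21·π_3 + 0.26·π_4
Solving with the normalization constraint gives π = (0.2553, 0.2497, 0.2523, 0.2426).
So the stationary probability of Cart is 0.2497.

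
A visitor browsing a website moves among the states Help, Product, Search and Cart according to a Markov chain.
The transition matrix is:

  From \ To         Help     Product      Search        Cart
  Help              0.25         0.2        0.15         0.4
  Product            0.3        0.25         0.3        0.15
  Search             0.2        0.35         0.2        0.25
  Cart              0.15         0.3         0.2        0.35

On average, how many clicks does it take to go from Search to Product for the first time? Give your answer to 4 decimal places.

3.2748

Let t(s) be the expected number of clicks to first reach Product from state s, with t(Product) = 0. Conditioning on the first click:
t(Help) = 1 + 0.25·t(Help) + 0.15·t(Search) + 0.4·t(Cart)
t(Search) = 1 + 0.2·t(Help) + 0.2·t(Search) + 0.25·t(Cart)
t(Cart) = 1 + 0.15·t(Help) + 0.2·t(Search) + 0.35·t(Cart)
Solving: t(Help) = 3.8159, t(Search) = 3.2748, t(Cart) = 3.4267.
Expected clicks from Search to Product: 3.2748.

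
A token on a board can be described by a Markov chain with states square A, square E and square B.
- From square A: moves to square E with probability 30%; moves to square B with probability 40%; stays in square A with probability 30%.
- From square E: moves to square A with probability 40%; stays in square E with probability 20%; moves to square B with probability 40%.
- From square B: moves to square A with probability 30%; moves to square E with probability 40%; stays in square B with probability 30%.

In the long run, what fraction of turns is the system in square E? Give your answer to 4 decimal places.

0.3058

Let the stationary distribution be π with π = πP and π_1 + π_2 + π_3 = 1.
π_1 = 0.3·π_1 + 0.4·π_2 + 0.3·π_3
π_2 = 0.3·π_1 + 0.2·π_2 + 0.4·π_3
Solving with the normalization constraint gives π = (0.3306, 0.3058, 0.3636).
So the stationary probability of square E is 0.3058.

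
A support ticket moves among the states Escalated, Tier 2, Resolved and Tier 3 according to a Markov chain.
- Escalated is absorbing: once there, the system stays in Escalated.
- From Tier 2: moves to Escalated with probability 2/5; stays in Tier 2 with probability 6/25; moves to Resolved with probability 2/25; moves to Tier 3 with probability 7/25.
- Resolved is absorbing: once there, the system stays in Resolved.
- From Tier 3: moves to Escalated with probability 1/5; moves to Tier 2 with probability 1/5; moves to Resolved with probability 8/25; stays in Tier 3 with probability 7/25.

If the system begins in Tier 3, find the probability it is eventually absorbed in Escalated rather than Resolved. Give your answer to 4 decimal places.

0.4723

Let h(s) be the probability of absorption at Escalated starting from transient state s. Then h(Escalated) = 1 and h(Resolved) = 0. By first-step analysis:
h(Tier 2) = 0.4·1 + 0.24·h(Tier 2) + 0.08·0 + 0.28·h(Tier 3)
h(Tier 3) = 0.2·1 + 0.2·h(Tier 2) + 0.32·0 + 0.28·h(Tier 3)
Solving: h(Tier 2) = 0.7003, h(Tier 3) = 0.4723.
Starting from Tier 3, the probability is 0.4723.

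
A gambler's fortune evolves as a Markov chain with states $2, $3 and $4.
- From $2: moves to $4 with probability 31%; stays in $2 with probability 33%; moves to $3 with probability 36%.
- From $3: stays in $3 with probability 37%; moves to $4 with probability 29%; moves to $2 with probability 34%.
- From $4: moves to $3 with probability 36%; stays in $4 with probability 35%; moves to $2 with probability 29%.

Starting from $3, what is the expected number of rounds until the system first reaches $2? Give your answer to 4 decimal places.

3.0810

Let t(s) be the expected number of rounds to first reach $2 from state s, with t($2) = 0. Conditioning on the first round:
t($3) = 1 + 0.37·t($3) + 0.29·t($4)
t($4) = 1 + 0.36·t($3) + 0.35·t($4)
Solving: t($3) = 3.0810, t($4) = 3.2448.
Expected rounds from $3 to $2: 3.0810.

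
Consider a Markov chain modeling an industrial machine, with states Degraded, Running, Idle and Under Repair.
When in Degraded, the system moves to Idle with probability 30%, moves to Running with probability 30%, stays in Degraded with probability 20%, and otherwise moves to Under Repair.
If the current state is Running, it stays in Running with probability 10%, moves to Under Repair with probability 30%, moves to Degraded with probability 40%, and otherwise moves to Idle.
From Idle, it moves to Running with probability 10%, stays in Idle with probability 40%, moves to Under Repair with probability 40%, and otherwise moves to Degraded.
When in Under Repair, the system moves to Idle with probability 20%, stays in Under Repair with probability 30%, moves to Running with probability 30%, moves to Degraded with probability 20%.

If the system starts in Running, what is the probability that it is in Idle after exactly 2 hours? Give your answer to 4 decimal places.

0.2800

Propagate the distribution vector 2 hours from Running.
After 0 hours: (0.0000, 1.0000, 0.0000, 0.0000)
After 1 hour: (0.4000, 0.1000, 0.2000, 0.3000)
After 2 hours: (0.2000, 0.2400, 0.2800, 0.2800)
P(in Idle after 2 hours) = 0.2800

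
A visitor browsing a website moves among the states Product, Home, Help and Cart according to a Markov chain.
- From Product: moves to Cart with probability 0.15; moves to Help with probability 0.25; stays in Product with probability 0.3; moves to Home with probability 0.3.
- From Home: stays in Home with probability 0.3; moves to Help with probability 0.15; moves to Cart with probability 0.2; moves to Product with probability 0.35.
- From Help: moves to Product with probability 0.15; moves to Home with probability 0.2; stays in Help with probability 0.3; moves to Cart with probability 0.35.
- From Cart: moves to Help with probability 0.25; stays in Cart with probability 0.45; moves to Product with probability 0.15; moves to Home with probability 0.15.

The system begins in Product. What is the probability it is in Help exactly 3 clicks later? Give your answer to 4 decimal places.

Propagate the distribution vector 3 clicks from Product.
After 0 clicks: (1.0000, 0.0000, 0.0000, 0.0000)
After 1 click: (0.3000, 0.3000, 0.2500, 0.1500)
After 2 clicks: (0.2550, 0.2525, 0.2325, 0.2600)
After 3 clicks: (0.2388, 0.2378, 0.2364, 0.2871)
P(in Help after 3 clicks) = 0.2364

0.2364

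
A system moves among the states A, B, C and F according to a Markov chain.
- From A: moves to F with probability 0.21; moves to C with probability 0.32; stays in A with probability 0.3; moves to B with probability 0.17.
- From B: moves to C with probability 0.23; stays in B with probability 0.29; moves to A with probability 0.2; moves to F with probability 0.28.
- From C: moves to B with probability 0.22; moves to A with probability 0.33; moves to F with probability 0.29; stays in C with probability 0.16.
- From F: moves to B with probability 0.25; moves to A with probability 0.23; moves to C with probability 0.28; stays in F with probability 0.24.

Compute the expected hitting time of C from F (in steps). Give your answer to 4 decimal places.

3.6028

Let t(s) be the expected number of steps to first reach C from state s, with t(C) = 0. Conditioning on the first step:
t(A) = 1 + 0.3·t(A) + 0.17·t(B) + 0.21·t(F)
t(B) = 1 + 0.2·t(A) + 0.29·t(B) + 0.28·t(F)
t(F) = 1 + 0.23·t(A) + 0.25·t(B) + 0.24·t(F)
Solving: t(A) = 3.4313, t(B) = 3.7958, t(F) = 3.6028.
Expected steps from F to C: 3.6028.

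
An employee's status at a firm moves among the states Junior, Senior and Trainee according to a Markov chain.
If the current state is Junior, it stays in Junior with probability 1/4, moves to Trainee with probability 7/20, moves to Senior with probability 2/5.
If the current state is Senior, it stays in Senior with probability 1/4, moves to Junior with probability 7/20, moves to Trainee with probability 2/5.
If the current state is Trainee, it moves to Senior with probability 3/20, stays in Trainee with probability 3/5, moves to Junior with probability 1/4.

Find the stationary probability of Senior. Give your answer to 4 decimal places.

Let the stationary distribution be π with π = πP and π_1 + π_2 + π_3 = 1.
π_1 = 0.25·π_1 + 0.35·π_2 + 0.25·π_3
π_2 = 0.4·π_1 + 0.25·π_2 + 0.15·π_3
Solving with the normalization constraint gives π = (0.2743, 0.2429, 0.4829).
So the stationary probability of Senior is 0.2429.

0.2429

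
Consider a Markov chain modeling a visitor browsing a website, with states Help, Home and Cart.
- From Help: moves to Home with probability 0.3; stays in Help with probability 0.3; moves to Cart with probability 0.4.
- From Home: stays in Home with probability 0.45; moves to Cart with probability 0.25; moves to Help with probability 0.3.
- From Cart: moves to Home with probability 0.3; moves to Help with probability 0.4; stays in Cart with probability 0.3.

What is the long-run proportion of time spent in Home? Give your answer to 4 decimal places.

0.3529

Let the stationary distribution be π with π = πP and π_1 + π_2 + π_3 = 1.
π_1 = 0.3·π_1 + 0.3·π_2 + 0.4·π_3
π_2 = 0.3·π_1 + 0.45·π_2 + 0.3·π_3
Solving with the normalization constraint gives π = (0.3316, 0.3529, 0.3155).
So the stationary probability of Home is 0.3529.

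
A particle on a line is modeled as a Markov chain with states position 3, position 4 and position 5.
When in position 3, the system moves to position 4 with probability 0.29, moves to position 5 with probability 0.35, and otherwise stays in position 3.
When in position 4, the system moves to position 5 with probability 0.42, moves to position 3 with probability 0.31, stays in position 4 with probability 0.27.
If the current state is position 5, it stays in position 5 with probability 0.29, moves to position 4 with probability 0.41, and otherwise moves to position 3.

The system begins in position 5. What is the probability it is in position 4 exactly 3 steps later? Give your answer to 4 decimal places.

0.3270

Propagate the distribution vector 3 steps from position 5.
After 0 steps: (0.0000, 0.0000, 1.0000)
After 1 step: (0.3000, 0.4100, 0.2900)
After 2 steps: (0.3221, 0.3166, 0.3613)
After 3 steps: (0.3225, 0.3270, 0.3505)
P(in position 4 after 3 steps) = 0.3270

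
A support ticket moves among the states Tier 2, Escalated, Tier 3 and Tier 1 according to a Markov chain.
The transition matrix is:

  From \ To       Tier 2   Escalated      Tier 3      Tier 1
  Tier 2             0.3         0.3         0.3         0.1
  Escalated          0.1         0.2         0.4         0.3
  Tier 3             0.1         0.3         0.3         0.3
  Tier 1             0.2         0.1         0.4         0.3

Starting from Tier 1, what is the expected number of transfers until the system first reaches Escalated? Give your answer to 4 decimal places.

4.8515

Let t(s) be the expected number of transfers to first reach Escalated from state s, with t(Escalated) = 0. Conditioning on the first transfer:
t(Tier 2) = 1 + 0.3·t(Tier 2) + 0.3·t(Tier 3) + 0.1·t(Tier 1)
t(Tier 3) = 1 + 0.1·t(Tier 2) + 0.3·t(Tier 3) + 0.3·t(Tier 1)
t(Tier 1) = 1 + 0.2·t(Tier 2) + 0.4·t(Tier 3) + 0.3·t(Tier 1)
Solving: t(Tier 2) = 3.8614, t(Tier 3) = 4.0594, t(Tier 1) = 4.8515.
Expected transfers from Tier 1 to Escalated: 4.8515.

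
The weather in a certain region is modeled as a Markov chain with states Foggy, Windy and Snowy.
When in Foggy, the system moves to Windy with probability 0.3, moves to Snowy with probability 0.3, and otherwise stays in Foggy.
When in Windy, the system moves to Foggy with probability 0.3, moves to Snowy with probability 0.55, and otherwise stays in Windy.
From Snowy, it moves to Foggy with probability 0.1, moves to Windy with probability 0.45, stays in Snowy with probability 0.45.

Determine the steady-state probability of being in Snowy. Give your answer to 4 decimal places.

0.4468

Let the stationary distribution be π with π = πP and π_1 + π_2 + π_3 = 1.
π_1 = 0.4·π_1 + 0.3·π_2 + 0.1·π_3
π_2 = 0.3·π_1 + 0.15·π_2 + 0.45·π_3
Solving with the normalization constraint gives π = (0.2340, 0.3191, 0.4468).
So the stationary probability of Snowy is 0.4468.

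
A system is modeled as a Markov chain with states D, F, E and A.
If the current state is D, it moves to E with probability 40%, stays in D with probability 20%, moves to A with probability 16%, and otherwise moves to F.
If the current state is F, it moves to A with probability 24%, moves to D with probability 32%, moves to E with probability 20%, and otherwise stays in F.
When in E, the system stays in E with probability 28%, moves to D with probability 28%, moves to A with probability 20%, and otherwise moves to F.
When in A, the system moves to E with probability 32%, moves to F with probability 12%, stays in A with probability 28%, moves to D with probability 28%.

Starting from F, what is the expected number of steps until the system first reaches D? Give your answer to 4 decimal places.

Let t(s) be the expected number of steps to first reach D from state s, with t(D) = 0. Conditioning on the first step:
t(F) = 1 + 0.24·t(F) + 0.2·t(E) + 0.24·t(A)
t(E) = 1 + 0.24·t(F) + 0.28·t(E) + 0.2·t(A)
t(A) = 1 + 0.12·t(F) + 0.32·t(E) + 0.28·t(A)
Solving: t(F) = 3.3281, t(E) = 3.4661, t(A) = 3.4840.
Expected steps from F to D: 3.3281.

3.3281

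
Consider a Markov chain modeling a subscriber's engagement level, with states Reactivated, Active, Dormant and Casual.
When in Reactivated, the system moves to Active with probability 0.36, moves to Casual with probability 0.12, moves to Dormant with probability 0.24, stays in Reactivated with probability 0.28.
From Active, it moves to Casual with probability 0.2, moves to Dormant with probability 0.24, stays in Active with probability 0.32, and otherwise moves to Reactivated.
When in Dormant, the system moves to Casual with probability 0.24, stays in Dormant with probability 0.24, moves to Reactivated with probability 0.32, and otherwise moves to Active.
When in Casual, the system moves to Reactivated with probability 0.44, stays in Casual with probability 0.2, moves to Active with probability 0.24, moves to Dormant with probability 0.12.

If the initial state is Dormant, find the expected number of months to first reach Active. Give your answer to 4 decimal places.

Let t(s) be the expected number of months to first reach Active from state s, with t(Active) = 0. Conditioning on the first month:
t(Reactivated) = 1 + 0.28·t(Reactivated) + 0.24·t(Dormant) + 0.12·t(Casual)
t(Dormant) = 1 + 0.32·t(Reactivated) + 0.24·t(Dormant) + 0.24·t(Casual)
t(Casual) = 1 + 0.44·t(Reactivated) + 0.12·t(Dormant) + 0.2·t(Casual)
Solving: t(Reactivated) = 3.2728, t(Dormant) = 3.8388, t(Casual) = 3.6259.
Expected months from Dormant to Active: 3.8388.

3.8388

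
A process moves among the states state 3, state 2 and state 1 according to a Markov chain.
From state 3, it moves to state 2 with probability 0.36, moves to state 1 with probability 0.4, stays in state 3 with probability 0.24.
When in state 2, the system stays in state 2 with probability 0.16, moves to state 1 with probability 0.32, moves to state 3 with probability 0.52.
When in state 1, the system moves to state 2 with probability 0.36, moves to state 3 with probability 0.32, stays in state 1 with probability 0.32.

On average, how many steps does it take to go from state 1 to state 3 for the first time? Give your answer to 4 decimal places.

Let t(s) be the expected number of steps to first reach state 3 from state s, with t(state 3) = 0. Conditioning on the first step:
t(state 2) = 1 + 0.16·t(state 2) + 0.32·t(state 1)
t(state 1) = 1 + 0.36·t(state 2) + 0.32·t(state 1)
Solving: t(state 2) = 2.1930, t(state 1) = 2.6316.
Expected steps from state 1 to state 3: 2.6316.

2.6316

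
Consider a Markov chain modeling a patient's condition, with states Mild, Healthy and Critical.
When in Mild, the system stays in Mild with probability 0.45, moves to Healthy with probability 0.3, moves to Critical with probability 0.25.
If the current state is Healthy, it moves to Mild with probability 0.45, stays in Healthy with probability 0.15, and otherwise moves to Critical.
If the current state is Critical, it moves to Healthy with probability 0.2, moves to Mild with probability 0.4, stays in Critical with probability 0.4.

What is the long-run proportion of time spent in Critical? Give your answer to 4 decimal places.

0.3350

Let the stationary distribution be π with π = πP and π_1 + π_2 + π_3 = 1.
π_1 = 0.45·π_1 + 0.45·π_2 + 0.4·π_3
π_2 = 0.3·π_1 + 0.15·π_2 + 0.2·π_3
Solving with the normalization constraint gives π = (0.4332, 0.2317, 0.3350).
So the stationary probability of Critical is 0.3350.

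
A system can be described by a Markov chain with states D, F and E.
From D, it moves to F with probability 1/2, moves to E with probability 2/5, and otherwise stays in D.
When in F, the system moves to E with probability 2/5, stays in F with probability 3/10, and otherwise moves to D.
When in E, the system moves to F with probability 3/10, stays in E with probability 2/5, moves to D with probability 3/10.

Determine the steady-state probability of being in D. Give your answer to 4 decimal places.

Let the stationary distribution be π with π = πP and π_1 + π_2 + π_3 = 1.
π_1 = 0.1·π_1 + 0.3·π_2 + 0.3·π_3
π_2 = 0.5·π_1 + 0.3·π_2 + 0.3·π_3
Solving with the normalization constraint gives π = (0.2500, 0.3500, 0.4000).
So the stationary probability of D is 0.2500.

0.2500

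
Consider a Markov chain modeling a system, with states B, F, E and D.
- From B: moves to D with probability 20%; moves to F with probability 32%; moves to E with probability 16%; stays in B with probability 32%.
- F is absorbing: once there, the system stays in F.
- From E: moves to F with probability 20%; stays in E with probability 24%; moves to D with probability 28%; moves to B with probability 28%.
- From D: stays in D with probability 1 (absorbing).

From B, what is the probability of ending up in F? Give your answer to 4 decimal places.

Let h(s) be the probability of absorption at F starting from transient state s. Then h(F) = 1 and h(D) = 0. By first-step analysis:
h(B) = 0.32·h(B) + 0.32·1 + 0.16·h(E) + 0.2·0
h(E) = 0.28·h(B) + 0.2·1 + 0.24·h(E) + 0.28·0
Solving: h(B) = 0.5831, h(E) = 0.4780.
Starting from B, the probability is 0.5831.

0.5831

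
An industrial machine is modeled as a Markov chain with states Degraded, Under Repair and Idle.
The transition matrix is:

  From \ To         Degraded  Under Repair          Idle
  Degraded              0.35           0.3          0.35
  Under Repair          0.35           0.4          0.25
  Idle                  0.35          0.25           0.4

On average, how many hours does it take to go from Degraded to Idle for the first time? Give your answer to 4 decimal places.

3.1579

Let t(s) be the expected number of hours to first reach Idle from state s, with t(Idle) = 0. Conditioning on the first hour:
t(Degraded) = 1 + 0.35·t(Degraded) + 0.3·t(Under Repair)
t(Under Repair) = 1 + 0.35·t(Degraded) + 0.4·t(Under Repair)
Solving: t(Degraded) = 3.1579, t(Under Repair) = 3.5088.
Expected hours from Degraded to Idle: 3.1579.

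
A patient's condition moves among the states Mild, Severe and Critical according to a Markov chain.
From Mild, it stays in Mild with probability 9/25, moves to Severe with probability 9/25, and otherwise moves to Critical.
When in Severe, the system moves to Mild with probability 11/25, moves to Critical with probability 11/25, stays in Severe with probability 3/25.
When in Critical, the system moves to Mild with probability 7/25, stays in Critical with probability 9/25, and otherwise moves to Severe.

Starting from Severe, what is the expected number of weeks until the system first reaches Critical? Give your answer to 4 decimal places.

2.6680

Let t(s) be the expected number of weeks to first reach Critical from state s, with t(Critical) = 0. Conditioning on the first week:
t(Mild) = 1 + 0.36·t(Mild) + 0.36·t(Severe)
t(Severe) = 1 + 0.44·t(Mild) + 0.12·t(Severe)
Solving: t(Mild) = 3.0632, t(Severe) = 2.6680.
Expected weeks from Severe to Critical: 2.6680.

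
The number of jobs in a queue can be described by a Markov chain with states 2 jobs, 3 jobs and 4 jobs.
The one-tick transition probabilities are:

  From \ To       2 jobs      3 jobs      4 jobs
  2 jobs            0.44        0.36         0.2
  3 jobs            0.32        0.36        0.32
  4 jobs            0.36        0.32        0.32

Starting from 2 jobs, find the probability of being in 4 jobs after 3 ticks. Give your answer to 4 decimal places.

Propagate the distribution vector 3 ticks from 2 jobs.
After 0 ticks: (1.0000, 0.0000, 0.0000)
After 1 tick: (0.4400, 0.3600, 0.2000)
After 2 ticks: (0.3808, 0.3520, 0.2672)
After 3 ticks: (0.3764, 0.3493, 0.2743)
P(in 4 jobs after 3 ticks) = 0.2743

0.2743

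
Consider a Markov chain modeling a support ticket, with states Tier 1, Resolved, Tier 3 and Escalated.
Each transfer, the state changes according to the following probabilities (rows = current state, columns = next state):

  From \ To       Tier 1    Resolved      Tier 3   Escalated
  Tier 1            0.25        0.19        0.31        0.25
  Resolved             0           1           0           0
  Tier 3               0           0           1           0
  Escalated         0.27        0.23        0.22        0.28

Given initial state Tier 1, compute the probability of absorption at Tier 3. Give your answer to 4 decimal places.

0.5888

Let h(s) be the probability of absorption at Tier 3 starting from transient state s. Then h(Tier 3) = 1 and h(Resolved) = 0. By first-step analysis:
h(Tier 1) = 0.25·h(Tier 1) + 0.19·0 + 0.31·1 + 0.25·h(Escalated)
h(Escalated) = 0.27·h(Tier 1) + 0.23·0 + 0.22·1 + 0.28·h(Escalated)
Solving: h(Tier 1) = 0.5888, h(Escalated) = 0.5263.
Starting from Tier 1, the probability is 0.5888.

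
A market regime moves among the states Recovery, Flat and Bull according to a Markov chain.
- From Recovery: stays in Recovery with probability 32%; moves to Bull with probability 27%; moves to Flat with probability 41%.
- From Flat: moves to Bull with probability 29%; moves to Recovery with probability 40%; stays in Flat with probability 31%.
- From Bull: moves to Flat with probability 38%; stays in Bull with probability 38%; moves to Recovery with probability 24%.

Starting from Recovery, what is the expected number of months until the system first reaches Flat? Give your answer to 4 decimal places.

2.4944

Let t(s) be the expected number of months to first reach Flat from state s, with t(Flat) = 0. Conditioning on the first month:
t(Recovery) = 1 + 0.32·t(Recovery) + 0.27·t(Bull)
t(Bull) = 1 + 0.24·t(Recovery) + 0.38·t(Bull)
Solving: t(Recovery) = 2.4944, t(Bull) = 2.5785.
Expected months from Recovery to Flat: 2.4944.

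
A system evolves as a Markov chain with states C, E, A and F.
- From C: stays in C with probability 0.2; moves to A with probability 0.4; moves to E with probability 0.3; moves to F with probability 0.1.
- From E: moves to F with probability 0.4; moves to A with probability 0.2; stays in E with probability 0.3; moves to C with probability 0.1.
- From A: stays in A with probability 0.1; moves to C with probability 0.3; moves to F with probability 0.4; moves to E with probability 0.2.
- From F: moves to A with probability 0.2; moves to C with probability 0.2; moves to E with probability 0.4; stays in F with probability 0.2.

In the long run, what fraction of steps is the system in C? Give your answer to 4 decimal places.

0.1910

Let the stationary distribution be π with π = πP and π_1 + π_2 + π_3 + π_4 = 1.
π_1 = 0.2·π_1 + 0.1·π_2 + 0.3·π_3 + 0.2·π_4
π_2 = 0.3·π_1 + 0.3·π_2 + 0.2·π_3 + 0.4·π_4
π_3 = 0.4·π_1 + 0.2·π_2 + 0.1·π_3 + 0.2·π_4
Solving with the normalization constraint gives π = (0.1910, 0.3069, 0.2165, 0.2856).
So the stationary probability of C is 0.1910.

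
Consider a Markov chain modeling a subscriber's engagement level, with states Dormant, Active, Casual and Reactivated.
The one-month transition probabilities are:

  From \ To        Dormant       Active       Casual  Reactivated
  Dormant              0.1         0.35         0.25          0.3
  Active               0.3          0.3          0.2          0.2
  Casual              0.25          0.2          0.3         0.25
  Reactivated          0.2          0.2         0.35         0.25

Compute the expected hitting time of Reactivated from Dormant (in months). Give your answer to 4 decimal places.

3.8786

Let t(s) be the expected number of months to first reach Reactivated from state s, with t(Reactivated) = 0. Conditioning on the first month:
t(Dormant) = 1 + 0.1·t(Dormant) + 0.35·t(Active) + 0.25·t(Casual)
t(Active) = 1 + 0.3·t(Dormant) + 0.3·t(Active) + 0.2·t(Casual)
t(Casual) = 1 + 0.25·t(Dormant) + 0.2·t(Active) + 0.3·t(Casual)
Solving: t(Dormant) = 3.8786, t(Active) = 4.2409, t(Casual) = 4.0255.
Expected months from Dormant to Reactivated: 3.8786.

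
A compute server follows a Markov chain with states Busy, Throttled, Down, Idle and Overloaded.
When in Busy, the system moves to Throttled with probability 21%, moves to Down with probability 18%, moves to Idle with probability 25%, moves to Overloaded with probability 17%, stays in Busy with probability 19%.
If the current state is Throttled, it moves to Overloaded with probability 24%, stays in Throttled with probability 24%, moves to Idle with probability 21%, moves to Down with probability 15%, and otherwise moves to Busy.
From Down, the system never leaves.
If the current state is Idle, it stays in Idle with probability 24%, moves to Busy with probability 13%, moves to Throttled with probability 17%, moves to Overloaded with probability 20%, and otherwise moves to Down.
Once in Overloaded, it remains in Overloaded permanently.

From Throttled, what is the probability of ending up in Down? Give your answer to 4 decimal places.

0.4490

Let h(s) be the probability of absorption at Down starting from transient state s. Then h(Down) = 1 and h(Overloaded) = 0. By first-step analysis:
h(Busy) = 0.19·h(Busy) + 0.21·h(Throttled) + 0.18·1 + 0.25·h(Idle) + 0.17·0
h(Throttled) = 0.16·h(Busy) + 0.24·h(Throttled) + 0.15·1 + 0.21·h(Idle) + 0.24·0
h(Idle) = 0.13·h(Busy) + 0.17·h(Throttled) + 0.26·1 + 0.24·h(Idle) + 0.2·0
Solving: h(Busy) = 0.5017, h(Throttled) = 0.4490, h(Idle) = 0.5284.
Starting from Throttled, the probability is 0.4490.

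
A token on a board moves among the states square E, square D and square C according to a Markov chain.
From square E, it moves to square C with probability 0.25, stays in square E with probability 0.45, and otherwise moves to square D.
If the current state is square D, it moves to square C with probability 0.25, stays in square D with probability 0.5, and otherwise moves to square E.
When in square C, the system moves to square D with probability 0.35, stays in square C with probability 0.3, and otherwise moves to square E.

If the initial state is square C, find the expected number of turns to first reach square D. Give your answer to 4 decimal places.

3.0252

Let t(s) be the expected number of turns to first reach square D from state s, with t(square D) = 0. Conditioning on the first turn:
t(square E) = 1 + 0.45·t(square E) + 0.25·t(square C)
t(square C) = 1 + 0.35·t(square E) + 0.3·t(square C)
Solving: t(square E) = 3.1933, t(square C) = 3.0252.
Expected turns from square C to square D: 3.0252.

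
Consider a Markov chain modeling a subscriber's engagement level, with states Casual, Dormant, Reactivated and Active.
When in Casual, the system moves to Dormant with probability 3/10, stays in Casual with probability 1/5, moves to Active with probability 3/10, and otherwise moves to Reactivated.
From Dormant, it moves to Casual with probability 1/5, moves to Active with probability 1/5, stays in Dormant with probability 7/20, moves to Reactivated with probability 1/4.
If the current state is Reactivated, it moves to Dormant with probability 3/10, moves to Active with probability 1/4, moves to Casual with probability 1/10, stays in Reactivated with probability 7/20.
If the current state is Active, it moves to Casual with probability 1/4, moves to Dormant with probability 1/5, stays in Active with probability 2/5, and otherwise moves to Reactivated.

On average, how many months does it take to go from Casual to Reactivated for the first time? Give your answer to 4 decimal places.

Let t(s) be the expected number of months to first reach Reactivated from state s, with t(Reactivated) = 0. Conditioning on the first month:
t(Casual) = 1 + 0.2·t(Casual) + 0.3·t(Dormant) + 0.3·t(Active)
t(Dormant) = 1 + 0.2·t(Casual) + 0.35·t(Dormant) + 0.2·t(Active)
t(Active) = 1 + 0.25·t(Casual) + 0.2·t(Dormant) + 0.4·t(Active)
Solving: t(Casual) = 5.0223, t(Dormant) = 4.7251, t(Active) = 5.3343.
Expected months from Casual to Reactivated: 5.0223.

5.0223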